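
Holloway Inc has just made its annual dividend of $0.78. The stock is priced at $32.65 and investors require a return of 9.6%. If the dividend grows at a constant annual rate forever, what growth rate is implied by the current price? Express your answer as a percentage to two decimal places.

7.04%

P = D₀(1+g)/(r−g) ⇒ P(r−g) = D₀(1+g) ⇒ g(P+D₀) = P·r − D₀
g = (P·r − D₀)/(P + D₀) = ($32.65×0.096 − $0.78) / ($32.65 + $0.78) = 0.070428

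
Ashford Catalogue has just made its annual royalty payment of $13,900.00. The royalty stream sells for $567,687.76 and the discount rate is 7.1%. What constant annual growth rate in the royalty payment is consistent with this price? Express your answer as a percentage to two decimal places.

P = D₀(1+g)/(r−g) ⇒ P(r−g) = D₀(1+g) ⇒ g(P+D₀) = P·r − D₀
g = (P·r − D₀)/(P + D₀) = ($567,687.76×0.071 − $13,900.00) / ($567,687.76 + $13,900.00) = 0.045403

4.54%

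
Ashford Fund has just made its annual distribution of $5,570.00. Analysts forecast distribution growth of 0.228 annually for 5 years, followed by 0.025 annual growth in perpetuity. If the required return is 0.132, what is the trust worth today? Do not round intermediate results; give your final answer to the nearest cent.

$115948.91

D_1 = 6839.96000
D_2 = 8399.47088
D_3 = 10314.55024
D_4 = 12666.26770
D_5 = 15554.17673
Terminal value at year 5: TV = D_5×(1+g_2)/(r−g_2) = 15943.03115/0.107 = 149000.29111
P_0 = D_1/(1+r)^1 + D_2/(1+r)^2 + D_3/(1+r)^3 + D_4/(1+r)^4 + D_5/(1+r)^5 + TV/(1+r)^5
    = 6042.36749 + 6554.79442 + 7110.67804 + 7713.70374 + 8367.86943 + 80159.49687 = 115948.90999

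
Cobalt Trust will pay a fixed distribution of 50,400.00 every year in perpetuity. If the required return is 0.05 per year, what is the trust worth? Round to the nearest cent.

Level perpetuity: PV = C / r = 50,400.00 / 0.05 = 1,008,000.00

1008000.00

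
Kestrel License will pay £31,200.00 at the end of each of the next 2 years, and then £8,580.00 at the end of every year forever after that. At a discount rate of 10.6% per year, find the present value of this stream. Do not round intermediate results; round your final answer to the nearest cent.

£119887.41

PV of 2-year annuity: £31,200.00 × [1 − (1+0.106)^−2] / 0.106 = 53715.88148
Perpetuity value at year 2: £8,580.00 / 0.106 = 80943.39623
PV of perpetuity: 80943.39623 / (1+0.106)^2 = 66171.52882
Total PV = 53715.88148 + 66171.52882 = 119887.41030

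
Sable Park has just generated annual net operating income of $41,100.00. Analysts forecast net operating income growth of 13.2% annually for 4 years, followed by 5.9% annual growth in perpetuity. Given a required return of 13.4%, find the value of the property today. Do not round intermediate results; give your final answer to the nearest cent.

D_1 = 46525.20000
D_2 = 52666.52640
D_3 = 59618.50788
D_4 = 67488.15093
Terminal value at year 4: TV = D_4×(1+g_2)/(r−g_2) = 71469.95183/0.075 = 952932.69107
P_0 = D_1/(1+r)^1 + D_2/(1+r)^2 + D_3/(1+r)^3 + D_4/(1+r)^4 + TV/(1+r)^4
    = 41027.51323 + 40955.15430 + 40882.92298 + 40810.81906 + 576248.76519 = 739925.17476

$739925.17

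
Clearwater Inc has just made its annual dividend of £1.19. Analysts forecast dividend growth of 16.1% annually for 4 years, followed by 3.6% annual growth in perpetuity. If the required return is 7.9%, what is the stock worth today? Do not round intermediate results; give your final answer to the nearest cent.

£44.17

D_1 = 1.38159
D_2 = 1.60403
D_3 = 1.86227
D_4 = 2.16210
Terminal value at year 4: TV = D_4×(1+g_2)/(r−g_2) = 2.23994/0.043 = 52.09153
P_0 = D_1/(1+r)^1 + D_2/(1+r)^2 + D_3/(1+r)^3 + D_4/(1+r)^4 + TV/(1+r)^4
    = 1.28044 + 1.37774 + 1.48245 + 1.59511 + 38.43097 = 44.16671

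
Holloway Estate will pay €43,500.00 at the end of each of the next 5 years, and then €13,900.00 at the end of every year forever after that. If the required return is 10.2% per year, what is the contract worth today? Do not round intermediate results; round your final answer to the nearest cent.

PV of 5-year annuity: €43,500.00 × [1 − (1+0.102)^−5] / 0.102 = 164060.14633
Perpetuity value at year 5: €13,900.00 / 0.102 = 136274.50980
PV of perpetuity: 136274.50980 / (1+0.102)^5 = 83850.69293
Total PV = 164060.14633 + 83850.69293 = 247910.83926

€247910.84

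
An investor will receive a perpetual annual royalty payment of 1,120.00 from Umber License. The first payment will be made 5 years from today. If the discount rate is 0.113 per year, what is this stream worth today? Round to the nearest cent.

Value at end of year 4: C / r = 1,120.00 / 0.113 = 9,911.5044
Discount to today: PV = 9,911.5044 / (1 + 0.113)^4 = 9,911.5044 / 1.534549 = 6,458.91

6458.91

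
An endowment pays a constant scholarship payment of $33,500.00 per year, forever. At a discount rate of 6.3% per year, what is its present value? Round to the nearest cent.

Level perpetuity: PV = C / r = $33,500.00 / 0.063 = $531,746.03

$531746.03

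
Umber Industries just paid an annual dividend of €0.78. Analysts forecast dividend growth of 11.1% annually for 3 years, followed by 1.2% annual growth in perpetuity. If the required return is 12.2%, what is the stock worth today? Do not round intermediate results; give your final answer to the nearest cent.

€9.26

D_1 = 0.86658
D_2 = 0.96277
D_3 = 1.06964
Terminal value at year 3: TV = D_3×(1+g_2)/(r−g_2) = 1.08247/0.11 = 9.84067
P_0 = D_1/(1+r)^1 + D_2/(1+r)^2 + D_3/(1+r)^3 + TV/(1+r)^3
    = 0.77235 + 0.76478 + 0.75728 + 6.96700 = 9.26142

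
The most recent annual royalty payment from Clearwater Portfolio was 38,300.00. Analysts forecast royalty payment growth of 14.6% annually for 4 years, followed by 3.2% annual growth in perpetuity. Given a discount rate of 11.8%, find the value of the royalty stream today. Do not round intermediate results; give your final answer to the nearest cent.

670436.33

D_1 = 43891.80000
D_2 = 50300.00280
D_3 = 57643.80321
D_4 = 66059.79848
Terminal value at year 4: TV = D_4×(1+g_2)/(r−g_2) = 68173.71203/0.086 = 792717.58173
P_0 = D_1/(1+r)^1 + D_2/(1+r)^2 + D_3/(1+r)^3 + D_4/(1+r)^4 + TV/(1+r)^4
    = 39259.21288 + 40242.44898 + 41250.30996 + 42283.41253 + 507400.95039 = 670436.33474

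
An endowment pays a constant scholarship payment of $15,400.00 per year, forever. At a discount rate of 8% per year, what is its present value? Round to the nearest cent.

Level perpetuity: PV = C / r = $15,400.00 / 0.08 = $192,500.00

$192500.00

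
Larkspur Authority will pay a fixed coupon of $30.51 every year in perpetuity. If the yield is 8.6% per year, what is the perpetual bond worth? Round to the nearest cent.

$354.77

Level perpetuity: PV = C / r = $30.51 / 0.086 = $354.77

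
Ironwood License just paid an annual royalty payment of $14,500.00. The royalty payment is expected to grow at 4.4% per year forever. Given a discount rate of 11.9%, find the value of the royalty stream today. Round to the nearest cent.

$201840.00

D₁ = D₀ × (1 + g) = $14,500.00 × 1.044 = $15,138.0000
Growing perpetuity: P = D₁ / (r − g) = $15,138.0000 / (0.119 − 0.044) = $201,840.00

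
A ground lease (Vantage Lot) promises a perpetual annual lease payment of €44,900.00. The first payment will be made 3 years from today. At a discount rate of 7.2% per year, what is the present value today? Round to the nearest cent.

Value at end of year 2: C / r = €44,900.00 / 0.072 = €623,611.1111
Discount to today: PV = €623,611.1111 / (1 + 0.072)^2 = €623,611.1111 / 1.149184 = €542,655.58

€542655.58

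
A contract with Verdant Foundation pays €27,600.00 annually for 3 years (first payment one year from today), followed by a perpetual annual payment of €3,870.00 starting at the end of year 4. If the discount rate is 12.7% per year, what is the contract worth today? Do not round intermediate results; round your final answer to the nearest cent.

€86789.25

PV of 3-year annuity: €27,600.00 × [1 − (1+0.127)^−3] / 0.127 = 65501.21753
Perpetuity value at year 3: €3,870.00 / 0.127 = 30472.44094
PV of perpetuity: 30472.44094 / (1+0.127)^3 = 21288.03110
Total PV = 65501.21753 + 21288.03110 = 86789.24862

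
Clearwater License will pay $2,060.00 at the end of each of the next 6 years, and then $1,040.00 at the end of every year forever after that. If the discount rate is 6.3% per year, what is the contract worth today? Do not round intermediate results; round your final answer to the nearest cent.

$21476.68

PV of 6-year annuity: $2,060.00 × [1 − (1+0.063)^−6] / 0.063 = 10034.90730
Perpetuity value at year 6: $1,040.00 / 0.063 = 16507.93651
PV of perpetuity: 16507.93651 / (1+0.063)^6 = 11441.76972
Total PV = 10034.90730 + 11441.76972 = 21476.67701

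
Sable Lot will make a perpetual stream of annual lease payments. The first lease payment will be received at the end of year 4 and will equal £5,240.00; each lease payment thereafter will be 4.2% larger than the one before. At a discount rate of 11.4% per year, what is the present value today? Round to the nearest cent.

Value at end of year 3: C₁ / (r − g) = £5,240.00 / (0.114 − 0.042) = £72,777.7778
Discount to today: PV = £72,777.7778 / (1 + 0.114)^3 = £72,777.7778 / 1.382470 = £52,643.31

£52643.31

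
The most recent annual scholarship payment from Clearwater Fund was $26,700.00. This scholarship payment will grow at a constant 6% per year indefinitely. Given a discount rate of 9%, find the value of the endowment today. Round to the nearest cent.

$943400.00

D₁ = D₀ × (1 + g) = $26,700.00 × 1.06 = $28,302.0000
Growing perpetuity: P = D₁ / (r − g) = $28,302.0000 / (0.09 − 0.06) = $943,400.00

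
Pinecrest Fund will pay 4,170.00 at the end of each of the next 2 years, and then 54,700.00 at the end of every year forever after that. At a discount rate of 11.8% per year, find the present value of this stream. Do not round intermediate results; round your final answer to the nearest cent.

PV of 2-year annuity: 4,170.00 × [1 − (1+0.118)^−2] / 0.118 = 7066.07762
Perpetuity value at year 2: 54,700.00 / 0.118 = 463559.32203
PV of perpetuity: 463559.32203 / (1+0.118)^2 = 370870.00652
Total PV = 7066.07762 + 370870.00652 = 377936.08414

377936.08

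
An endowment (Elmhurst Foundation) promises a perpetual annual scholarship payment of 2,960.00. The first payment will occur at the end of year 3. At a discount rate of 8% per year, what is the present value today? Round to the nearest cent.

31721.54

Value at end of year 2: C / r = 2,960.00 / 0.08 = 37,000.0000
Discount to today: PV = 37,000.0000 / (1 + 0.08)^2 = 37,000.0000 / 1.166400 = 31,721.54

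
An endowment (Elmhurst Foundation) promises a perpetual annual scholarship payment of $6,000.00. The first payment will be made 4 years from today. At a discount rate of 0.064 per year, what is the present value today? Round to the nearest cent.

Value at end of year 3: C / r = $6,000.00 / 0.064 = $93,750.0000
Discount to today: PV = $93,750.0000 / (1 + 0.064)^3 = $93,750.0000 / 1.204550 = $77,829.89

$77829.89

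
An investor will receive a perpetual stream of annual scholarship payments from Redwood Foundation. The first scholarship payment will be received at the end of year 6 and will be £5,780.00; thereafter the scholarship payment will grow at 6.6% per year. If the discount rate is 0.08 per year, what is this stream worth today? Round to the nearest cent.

Value at end of year 5: C₁ / (r − g) = £5,780.00 / (0.08 − 0.066) = £412,857.1429
Discount to today: PV = £412,857.1429 / (1 + 0.08)^5 = £412,857.1429 / 1.469328 = £280,983.63

£280983.63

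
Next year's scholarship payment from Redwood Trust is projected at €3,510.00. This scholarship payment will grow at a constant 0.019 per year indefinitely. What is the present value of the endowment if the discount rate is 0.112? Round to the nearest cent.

Growing perpetuity: P = D₁ / (r − g) = €3,510.0000 / (0.112 − 0.019) = €37,741.94

€37741.94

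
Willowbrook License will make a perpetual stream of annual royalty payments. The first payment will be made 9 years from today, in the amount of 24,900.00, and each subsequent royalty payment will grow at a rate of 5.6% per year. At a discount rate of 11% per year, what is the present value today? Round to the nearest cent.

Value at end of year 8: C₁ / (r − g) = 24,900.00 / (0.11 − 0.056) = 461,111.1111
Discount to today: PV = 461,111.1111 / (1 + 0.11)^8 = 461,111.1111 / 2.304538 = 200,088.33

200088.33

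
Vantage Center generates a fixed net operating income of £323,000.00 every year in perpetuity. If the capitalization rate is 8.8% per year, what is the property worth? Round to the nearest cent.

£3670454.55

Level perpetuity: PV = C / r = £323,000.00 / 0.088 = £3,670,454.55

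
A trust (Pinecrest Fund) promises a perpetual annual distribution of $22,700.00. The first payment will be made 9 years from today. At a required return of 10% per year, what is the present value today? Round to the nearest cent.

$105897.18

Value at end of year 8: C / r = $22,700.00 / 0.1 = $227,000.0000
Discount to today: PV = $227,000.0000 / (1 + 0.1)^8 = $227,000.0000 / 2.143589 = $105,897.18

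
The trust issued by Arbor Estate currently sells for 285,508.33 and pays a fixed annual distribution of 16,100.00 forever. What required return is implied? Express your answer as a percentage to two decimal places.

5.64%

P = C/r ⇒ r = C/P = 16,100.00/285,508.33 = 0.056391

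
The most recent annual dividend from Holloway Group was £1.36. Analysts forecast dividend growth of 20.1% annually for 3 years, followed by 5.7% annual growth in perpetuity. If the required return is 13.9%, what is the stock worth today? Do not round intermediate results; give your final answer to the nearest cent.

D_1 = 1.63336
D_2 = 1.96167
D_3 = 2.35596
Terminal value at year 3: TV = D_3×(1+g_2)/(r−g_2) = 2.49025/0.082 = 30.36890
P_0 = D_1/(1+r)^1 + D_2/(1+r)^2 + D_3/(1+r)^3 + TV/(1+r)^3
    = 1.43403 + 1.51209 + 1.59440 + 20.55218 = 25.09270

£25.09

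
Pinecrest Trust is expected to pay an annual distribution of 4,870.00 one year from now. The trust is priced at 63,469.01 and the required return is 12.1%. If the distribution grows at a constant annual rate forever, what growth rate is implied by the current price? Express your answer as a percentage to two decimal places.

P = D₁/(r−g) ⇒ g = r − D₁/P = 0.121 − 4,870.00/63,469.01 = 0.044270

4.43%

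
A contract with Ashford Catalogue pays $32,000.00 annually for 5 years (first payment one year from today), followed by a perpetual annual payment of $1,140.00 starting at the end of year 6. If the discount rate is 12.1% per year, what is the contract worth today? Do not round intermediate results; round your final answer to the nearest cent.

PV of 5-year annuity: $32,000.00 × [1 − (1+0.121)^−5] / 0.121 = 115067.64397
Perpetuity value at year 5: $1,140.00 / 0.121 = 9421.48760
PV of perpetuity: 9421.48760 / (1+0.121)^5 = 5322.20279
Total PV = 115067.64397 + 5322.20279 = 120389.84676

$120389.85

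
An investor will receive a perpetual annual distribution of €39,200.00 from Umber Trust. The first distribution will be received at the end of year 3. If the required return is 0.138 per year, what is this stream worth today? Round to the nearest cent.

Value at end of year 2: C / r = €39,200.00 / 0.138 = €284,057.9710
Discount to today: PV = €284,057.9710 / (1 + 0.138)^2 = €284,057.9710 / 1.295044 = €219,342.33

€219342.33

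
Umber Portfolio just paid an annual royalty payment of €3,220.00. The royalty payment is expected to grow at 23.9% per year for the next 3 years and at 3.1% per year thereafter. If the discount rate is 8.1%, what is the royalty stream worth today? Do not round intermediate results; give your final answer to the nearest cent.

€112741.73

D_1 = 3989.58000
D_2 = 4943.08962
D_3 = 6124.48804
Terminal value at year 3: TV = D_3×(1+g_2)/(r−g_2) = 6314.34717/0.05 = 126286.94337
P_0 = D_1/(1+r)^1 + D_2/(1+r)^2 + D_3/(1+r)^3 + TV/(1+r)^3
    = 3690.63830 + 4230.06554 + 4848.33599 + 99972.68814 = 112741.72797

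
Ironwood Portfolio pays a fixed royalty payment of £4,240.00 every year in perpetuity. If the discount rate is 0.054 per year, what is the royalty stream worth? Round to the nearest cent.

Level perpetuity: PV = C / r = £4,240.00 / 0.054 = £78,518.52

£78518.52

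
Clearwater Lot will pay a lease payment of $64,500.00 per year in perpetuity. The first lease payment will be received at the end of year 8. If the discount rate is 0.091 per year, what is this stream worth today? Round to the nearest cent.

$385252.15

Value at end of year 7: C / r = $64,500.00 / 0.091 = $708,791.2088
Discount to today: PV = $708,791.2088 / (1 + 0.091)^7 = $708,791.2088 / 1.839811 = $385,252.15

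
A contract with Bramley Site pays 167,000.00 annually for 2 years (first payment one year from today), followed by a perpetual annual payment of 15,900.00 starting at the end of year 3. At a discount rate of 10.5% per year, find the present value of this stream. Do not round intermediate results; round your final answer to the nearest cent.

PV of 2-year annuity: 167,000.00 × [1 − (1+0.105)^−2] / 0.105 = 287901.55812
Perpetuity value at year 2: 15,900.00 / 0.105 = 151428.57143
PV of perpetuity: 151428.57143 / (1+0.105)^2 = 124017.58476
Total PV = 287901.55812 + 124017.58476 = 411919.14287

411919.14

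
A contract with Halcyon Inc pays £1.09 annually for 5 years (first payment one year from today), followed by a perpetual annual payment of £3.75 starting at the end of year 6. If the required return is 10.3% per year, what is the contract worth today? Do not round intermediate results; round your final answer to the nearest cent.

PV of 5-year annuity: £1.09 × [1 − (1+0.103)^−5] / 0.103 = 4.10048
Perpetuity value at year 5: £3.75 / 0.103 = 36.40777
PV of perpetuity: 36.40777 / (1+0.103)^5 = 22.30060
Total PV = 4.10048 + 22.30060 = 26.40108

£26.40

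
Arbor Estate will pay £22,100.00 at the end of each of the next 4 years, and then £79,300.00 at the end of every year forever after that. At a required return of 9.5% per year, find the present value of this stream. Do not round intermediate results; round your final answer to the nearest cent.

PV of 4-year annuity: £22,100.00 × [1 − (1+0.095)^−4] / 0.095 = 70819.03278
Perpetuity value at year 4: £79,300.00 / 0.095 = 834736.84211
PV of perpetuity: 834736.84211 / (1+0.095)^4 = 580621.48919
Total PV = 70819.03278 + 580621.48919 = 651440.52197

£651440.52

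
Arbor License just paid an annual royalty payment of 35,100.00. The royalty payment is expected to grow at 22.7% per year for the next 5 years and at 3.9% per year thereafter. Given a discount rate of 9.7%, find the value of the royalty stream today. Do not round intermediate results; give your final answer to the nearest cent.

D_1 = 43067.70000
D_2 = 52844.06790
D_3 = 64839.67131
D_4 = 79558.27670
D_5 = 97618.00551
Terminal value at year 5: TV = D_5×(1+g_2)/(r−g_2) = 101425.10773/0.058 = 1748708.75392
P_0 = D_1/(1+r)^1 + D_2/(1+r)^2 + D_3/(1+r)^3 + D_4/(1+r)^4 + D_5/(1+r)^5 + TV/(1+r)^5
    = 39259.52598 + 43911.97664 + 49115.76604 + 54936.23056 + 61446.44932 + 1100738.97997 = 1349408.92851

1349408.93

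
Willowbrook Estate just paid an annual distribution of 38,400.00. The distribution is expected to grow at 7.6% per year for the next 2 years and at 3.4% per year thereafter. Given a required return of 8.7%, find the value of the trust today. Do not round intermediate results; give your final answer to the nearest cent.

D_1 = 41318.40000
D_2 = 44458.59840
Terminal value at year 2: TV = D_2×(1+g_2)/(r−g_2) = 45970.19075/0.053 = 867362.08954
P_0 = D_1/(1+r)^1 + D_2/(1+r)^2 + TV/(1+r)^2
    = 38011.40754 + 37626.74749 + 734076.54529 = 809714.70032

809714.70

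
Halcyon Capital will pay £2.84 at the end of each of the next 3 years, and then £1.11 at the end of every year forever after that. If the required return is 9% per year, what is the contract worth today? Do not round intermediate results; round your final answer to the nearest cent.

£16.71

PV of 3-year annuity: £2.84 × [1 − (1+0.09)^−3] / 0.09 = 7.18888
Perpetuity value at year 3: £1.11 / 0.09 = 12.33333
PV of perpetuity: 12.33333 / (1+0.09)^3 = 9.52360
Total PV = 7.18888 + 9.52360 = 16.71247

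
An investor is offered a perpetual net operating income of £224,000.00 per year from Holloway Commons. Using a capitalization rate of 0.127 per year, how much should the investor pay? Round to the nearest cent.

£1763779.53

Level perpetuity: PV = C / r = £224,000.00 / 0.127 = £1,763,779.53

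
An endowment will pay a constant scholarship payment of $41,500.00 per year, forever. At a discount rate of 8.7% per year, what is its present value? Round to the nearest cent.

Level perpetuity: PV = C / r = $41,500.00 / 0.087 = $477,011.49

$477011.49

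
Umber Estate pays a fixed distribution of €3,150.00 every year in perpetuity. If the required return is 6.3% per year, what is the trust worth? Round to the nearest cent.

Level perpetuity: PV = C / r = €3,150.00 / 0.063 = €50,000.00

€50000.00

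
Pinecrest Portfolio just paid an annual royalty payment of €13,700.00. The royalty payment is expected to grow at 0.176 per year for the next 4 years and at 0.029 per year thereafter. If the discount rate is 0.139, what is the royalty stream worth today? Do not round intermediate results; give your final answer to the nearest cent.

D_1 = 16111.20000
D_2 = 18946.77120
D_3 = 22281.40293
D_4 = 26202.92985
Terminal value at year 4: TV = D_4×(1+g_2)/(r−g_2) = 26962.81481/0.11 = 245116.49830
P_0 = D_1/(1+r)^1 + D_2/(1+r)^2 + D_3/(1+r)^3 + D_4/(1+r)^4 + TV/(1+r)^4
    = 14145.03951 + 14604.53596 + 15078.95899 + 15568.79348 + 145638.98629 = 205036.31424

€205036.31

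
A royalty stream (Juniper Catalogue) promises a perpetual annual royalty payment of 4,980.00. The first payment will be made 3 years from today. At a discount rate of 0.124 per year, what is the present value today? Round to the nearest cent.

31788.87

Value at end of year 2: C / r = 4,980.00 / 0.124 = 40,161.2903
Discount to today: PV = 40,161.2903 / (1 + 0.124)^2 = 40,161.2903 / 1.263376 = 31,788.87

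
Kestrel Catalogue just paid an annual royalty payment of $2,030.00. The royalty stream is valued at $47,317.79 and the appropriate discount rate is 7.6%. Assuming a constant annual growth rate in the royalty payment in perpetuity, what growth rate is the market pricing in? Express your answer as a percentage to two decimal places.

P = D₀(1+g)/(r−g) ⇒ P(r−g) = D₀(1+g) ⇒ g(P+D₀) = P·r − D₀
g = (P·r − D₀)/(P + D₀) = ($47,317.79×0.076 − $2,030.00) / ($47,317.79 + $2,030.00) = 0.031737

3.17%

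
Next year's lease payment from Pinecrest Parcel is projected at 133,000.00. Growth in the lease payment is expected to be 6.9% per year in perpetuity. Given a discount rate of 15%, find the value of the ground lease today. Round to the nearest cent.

Growing perpetuity: P = D₁ / (r − g) = 133,000.0000 / (0.15 − 0.069) = 1,641,975.31

1641975.31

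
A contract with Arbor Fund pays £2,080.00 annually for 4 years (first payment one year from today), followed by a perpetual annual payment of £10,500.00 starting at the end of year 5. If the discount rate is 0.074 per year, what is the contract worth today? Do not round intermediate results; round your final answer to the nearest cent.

£113627.23

PV of 4-year annuity: £2,080.00 × [1 − (1+0.074)^−4] / 0.074 = 6982.24362
Perpetuity value at year 4: £10,500.00 / 0.074 = 141891.89189
PV of perpetuity: 141891.89189 / (1+0.074)^4 = 106644.98903
Total PV = 6982.24362 + 106644.98903 = 113627.23264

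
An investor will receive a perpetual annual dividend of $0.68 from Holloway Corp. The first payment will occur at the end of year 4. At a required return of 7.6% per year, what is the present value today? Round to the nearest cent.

$7.18

Value at end of year 3: C / r = $0.68 / 0.076 = $8.9474
Discount to today: PV = $8.9474 / (1 + 0.076)^3 = $8.9474 / 1.245767 = $7.18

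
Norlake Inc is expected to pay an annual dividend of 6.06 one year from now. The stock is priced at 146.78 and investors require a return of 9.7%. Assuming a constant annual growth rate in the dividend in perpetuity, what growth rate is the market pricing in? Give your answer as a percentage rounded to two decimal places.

5.57%

P = D₁/(r−g) ⇒ g = r − D₁/P = 0.097 − 6.06/146.78 = 0.055714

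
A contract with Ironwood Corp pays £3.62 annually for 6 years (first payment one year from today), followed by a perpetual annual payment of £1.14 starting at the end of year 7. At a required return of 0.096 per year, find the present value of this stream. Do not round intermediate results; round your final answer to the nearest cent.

£22.80

PV of 6-year annuity: £3.62 × [1 − (1+0.096)^−6] / 0.096 = 15.95259
Perpetuity value at year 6: £1.14 / 0.096 = 11.87500
PV of perpetuity: 11.87500 / (1+0.096)^6 = 6.85126
Total PV = 15.95259 + 6.85126 = 22.80384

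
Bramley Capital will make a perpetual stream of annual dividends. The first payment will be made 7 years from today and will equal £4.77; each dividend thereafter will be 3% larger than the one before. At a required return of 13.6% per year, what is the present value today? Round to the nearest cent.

£20.94

Value at end of year 6: C₁ / (r − g) = £4.77 / (0.136 − 0.03) = £45.0000
Discount to today: PV = £45.0000 / (1 + 0.136)^6 = £45.0000 / 2.149166 = £20.94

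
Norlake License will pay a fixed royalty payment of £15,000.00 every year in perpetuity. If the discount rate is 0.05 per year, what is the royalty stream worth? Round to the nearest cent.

Level perpetuity: PV = C / r = £15,000.00 / 0.05 = £300,000.00

£300000.00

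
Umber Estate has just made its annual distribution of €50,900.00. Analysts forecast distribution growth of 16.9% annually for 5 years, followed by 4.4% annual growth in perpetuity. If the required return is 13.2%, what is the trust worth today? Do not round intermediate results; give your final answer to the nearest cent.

D_1 = 59502.10000
D_2 = 69557.95490
D_3 = 81313.24928
D_4 = 95055.18841
D_5 = 111119.51525
Terminal value at year 5: TV = D_5×(1+g_2)/(r−g_2) = 116008.77392/0.088 = 1318281.52179
P_0 = D_1/(1+r)^1 + D_2/(1+r)^2 + D_3/(1+r)^3 + D_4/(1+r)^4 + D_5/(1+r)^5 + TV/(1+r)^5
    = 52563.69258 + 54281.76380 + 56055.99107 + 57888.20985 + 59780.31565 + 709211.92662 = 989781.89958

€989781.90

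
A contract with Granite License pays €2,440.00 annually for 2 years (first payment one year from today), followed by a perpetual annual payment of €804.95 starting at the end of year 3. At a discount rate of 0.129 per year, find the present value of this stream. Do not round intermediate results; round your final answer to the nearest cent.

€8970.90

PV of 2-year annuity: €2,440.00 × [1 − (1+0.129)^−2] / 0.129 = 4075.46909
Perpetuity value at year 2: €804.95 / 0.129 = 6239.92248
PV of perpetuity: 6239.92248 / (1+0.129)^2 = 4895.43525
Total PV = 4075.46909 + 4895.43525 = 8970.90434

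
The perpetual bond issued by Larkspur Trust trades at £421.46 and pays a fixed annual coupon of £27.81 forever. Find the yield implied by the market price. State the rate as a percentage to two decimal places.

6.60%

P = C/r ⇒ r = C/P = £27.81/£421.46 = 0.065985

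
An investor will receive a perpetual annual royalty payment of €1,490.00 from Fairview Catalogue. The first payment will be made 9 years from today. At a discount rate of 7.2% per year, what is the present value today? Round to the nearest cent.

Value at end of year 8: C / r = €1,490.00 / 0.072 = €20,694.4444
Discount to today: PV = €20,694.4444 / (1 + 0.072)^8 = €20,694.4444 / 1.744047 = €11,865.76

€11865.76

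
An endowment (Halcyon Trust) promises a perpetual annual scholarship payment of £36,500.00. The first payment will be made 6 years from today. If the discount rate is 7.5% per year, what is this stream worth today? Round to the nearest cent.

£338991.87

Value at end of year 5: C / r = £36,500.00 / 0.075 = £486,666.6667
Discount to today: PV = £486,666.6667 / (1 + 0.075)^5 = £486,666.6667 / 1.435629 = £338,991.87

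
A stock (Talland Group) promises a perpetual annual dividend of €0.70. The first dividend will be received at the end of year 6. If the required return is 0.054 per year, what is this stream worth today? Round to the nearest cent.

€9.97

Value at end of year 5: C / r = €0.70 / 0.054 = €12.9630
Discount to today: PV = €12.9630 / (1 + 0.054)^5 = €12.9630 / 1.300778 = €9.97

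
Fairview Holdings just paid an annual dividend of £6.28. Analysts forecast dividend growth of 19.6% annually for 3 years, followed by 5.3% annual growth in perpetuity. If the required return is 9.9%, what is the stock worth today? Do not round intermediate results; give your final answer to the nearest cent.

£207.65

D_1 = 7.51088
D_2 = 8.98301
D_3 = 10.74368
Terminal value at year 3: TV = D_3×(1+g_2)/(r−g_2) = 11.31310/0.046 = 245.93692
P_0 = D_1/(1+r)^1 + D_2/(1+r)^2 + D_3/(1+r)^3 + TV/(1+r)^3
    = 6.83429 + 7.43749 + 8.09394 + 185.28090 = 207.64662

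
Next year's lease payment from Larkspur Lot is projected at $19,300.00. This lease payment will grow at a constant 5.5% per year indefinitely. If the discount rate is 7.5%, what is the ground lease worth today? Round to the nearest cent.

$965000.00

Growing perpetuity: P = D₁ / (r − g) = $19,300.0000 / (0.075 − 0.055) = $965,000.00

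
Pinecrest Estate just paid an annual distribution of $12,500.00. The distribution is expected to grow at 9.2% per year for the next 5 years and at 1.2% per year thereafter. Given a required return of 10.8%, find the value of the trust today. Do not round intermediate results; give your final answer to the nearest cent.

D_1 = 13650.00000
D_2 = 14905.80000
D_3 = 16277.13360
D_4 = 17774.62989
D_5 = 19409.89584
Terminal value at year 5: TV = D_5×(1+g_2)/(r−g_2) = 19642.81459/0.096 = 204612.65199
P_0 = D_1/(1+r)^1 + D_2/(1+r)^2 + D_3/(1+r)^3 + D_4/(1+r)^4 + D_5/(1+r)^5 + TV/(1+r)^5
    = 12319.49458 + 12141.59575 + 11966.26584 + 11793.46778 + 11623.16500 + 122527.53101 = 182371.51996

$182371.52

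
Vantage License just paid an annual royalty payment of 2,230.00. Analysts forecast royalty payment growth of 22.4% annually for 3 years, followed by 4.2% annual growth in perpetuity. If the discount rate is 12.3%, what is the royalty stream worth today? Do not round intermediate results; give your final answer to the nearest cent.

D_1 = 2729.52000
D_2 = 3340.93248
D_3 = 4089.30136
Terminal value at year 3: TV = D_3×(1+g_2)/(r−g_2) = 4261.05201/0.081 = 52605.58040
P_0 = D_1/(1+r)^1 + D_2/(1+r)^2 + D_3/(1+r)^3 + TV/(1+r)^3
    = 2430.56100 + 2649.15998 + 2887.41925 + 37144.33160 = 45111.47183

45111.47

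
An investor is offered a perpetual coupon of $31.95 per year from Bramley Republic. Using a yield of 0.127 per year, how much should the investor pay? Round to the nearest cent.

Level perpetuity: PV = C / r = $31.95 / 0.127 = $251.57

$251.57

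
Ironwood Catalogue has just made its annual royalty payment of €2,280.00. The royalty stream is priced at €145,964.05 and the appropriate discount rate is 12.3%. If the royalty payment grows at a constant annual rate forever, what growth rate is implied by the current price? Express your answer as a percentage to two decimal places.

10.57%

P = D₀(1+g)/(r−g) ⇒ P(r−g) = D₀(1+g) ⇒ g(P+D₀) = P·r − D₀
g = (P·r − D₀)/(P + D₀) = (€145,964.05×0.123 − €2,280.00) / (€145,964.05 + €2,280.00) = 0.105728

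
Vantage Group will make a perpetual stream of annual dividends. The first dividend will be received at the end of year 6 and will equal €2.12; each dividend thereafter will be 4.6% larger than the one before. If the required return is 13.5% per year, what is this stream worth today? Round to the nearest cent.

€12.65

Value at end of year 5: C₁ / (r − g) = €2.12 / (0.135 − 0.046) = €23.8202
Discount to today: PV = €23.8202 / (1 + 0.135)^5 = €23.8202 / 1.883559 = €12.65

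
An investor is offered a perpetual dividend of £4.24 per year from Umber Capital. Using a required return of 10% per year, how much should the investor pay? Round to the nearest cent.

£42.40

Level perpetuity: PV = C / r = £4.24 / 0.1 = £42.40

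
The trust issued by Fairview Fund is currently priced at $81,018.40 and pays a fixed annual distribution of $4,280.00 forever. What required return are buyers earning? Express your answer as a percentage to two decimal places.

P = C/r ⇒ r = C/P = $4,280.00/$81,018.40 = 0.052828

5.28%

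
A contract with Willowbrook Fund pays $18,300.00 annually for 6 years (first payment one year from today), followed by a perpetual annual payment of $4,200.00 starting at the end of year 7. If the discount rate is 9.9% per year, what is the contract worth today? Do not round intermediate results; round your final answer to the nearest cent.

$104013.80

PV of 6-year annuity: $18,300.00 × [1 − (1+0.099)^−6] / 0.099 = 79935.37984
Perpetuity value at year 6: $4,200.00 / 0.099 = 42424.24242
PV of perpetuity: 42424.24242 / (1+0.099)^6 = 24078.41754
Total PV = 79935.37984 + 24078.41754 = 104013.79738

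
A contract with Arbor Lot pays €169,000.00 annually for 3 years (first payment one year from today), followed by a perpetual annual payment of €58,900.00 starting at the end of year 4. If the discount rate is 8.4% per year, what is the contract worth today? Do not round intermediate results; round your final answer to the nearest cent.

PV of 3-year annuity: €169,000.00 × [1 − (1+0.084)^−3] / 0.084 = 432404.97393
Perpetuity value at year 3: €58,900.00 / 0.084 = 701190.47619
PV of perpetuity: 701190.47619 / (1+0.084)^3 = 550488.38764
Total PV = 432404.97393 + 550488.38764 = 982893.36157

€982893.36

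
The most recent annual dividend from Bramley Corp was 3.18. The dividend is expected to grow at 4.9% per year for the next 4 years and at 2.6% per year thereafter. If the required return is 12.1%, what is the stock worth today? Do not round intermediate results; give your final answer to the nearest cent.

37.14

D_1 = 3.33582
D_2 = 3.49928
D_3 = 3.67074
D_4 = 3.85061
Terminal value at year 4: TV = D_4×(1+g_2)/(r−g_2) = 3.95072/0.095 = 41.58654
P_0 = D_1/(1+r)^1 + D_2/(1+r)^2 + D_3/(1+r)^3 + D_4/(1+r)^4 + TV/(1+r)^4
    = 2.97575 + 2.78463 + 2.60577 + 2.43841 + 26.33482 = 37.13938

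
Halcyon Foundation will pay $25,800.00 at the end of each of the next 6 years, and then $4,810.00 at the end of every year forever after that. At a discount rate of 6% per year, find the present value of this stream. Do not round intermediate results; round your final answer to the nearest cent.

$183381.30

PV of 6-year annuity: $25,800.00 × [1 − (1+0.06)^−6] / 0.06 = 126866.96761
Perpetuity value at year 6: $4,810.00 / 0.06 = 80166.66667
PV of perpetuity: 80166.66667 / (1+0.06)^6 = 56514.33666
Total PV = 126866.96761 + 56514.33666 = 183381.30427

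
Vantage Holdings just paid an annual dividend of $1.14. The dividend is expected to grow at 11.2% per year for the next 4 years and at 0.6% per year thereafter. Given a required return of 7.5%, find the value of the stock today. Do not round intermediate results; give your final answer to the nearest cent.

D_1 = 1.26768
D_2 = 1.40966
D_3 = 1.56754
D_4 = 1.74311
Terminal value at year 4: TV = D_4×(1+g_2)/(r−g_2) = 1.75357/0.069 = 25.41399
P_0 = D_1/(1+r)^1 + D_2/(1+r)^2 + D_3/(1+r)^3 + D_4/(1+r)^4 + TV/(1+r)^4
    = 1.17924 + 1.21982 + 1.26181 + 1.30524 + 19.03001 = 23.99612

$24.00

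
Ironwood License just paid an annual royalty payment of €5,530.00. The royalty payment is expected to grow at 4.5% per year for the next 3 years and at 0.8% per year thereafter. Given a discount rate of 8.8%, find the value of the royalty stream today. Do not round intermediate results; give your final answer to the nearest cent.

D_1 = 5778.85000
D_2 = 6038.89825
D_3 = 6310.64867
Terminal value at year 3: TV = D_3×(1+g_2)/(r−g_2) = 6361.13386/0.08 = 79514.17326
P_0 = D_1/(1+r)^1 + D_2/(1+r)^2 + D_3/(1+r)^3 + TV/(1+r)^3
    = 5311.44301 + 5101.52385 + 4899.90113 + 61738.75418 = 77051.62218

€77051.62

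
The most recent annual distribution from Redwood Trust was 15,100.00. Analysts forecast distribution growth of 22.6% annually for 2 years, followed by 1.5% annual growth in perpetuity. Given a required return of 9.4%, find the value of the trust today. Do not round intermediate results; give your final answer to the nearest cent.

279533.28

D_1 = 18512.60000
D_2 = 22696.44760
Terminal value at year 2: TV = D_2×(1+g_2)/(r−g_2) = 23036.89431/0.079 = 291606.25714
P_0 = D_1/(1+r)^1 + D_2/(1+r)^2 + TV/(1+r)^2
    = 16921.93784 + 18963.70731 + 243647.63187 = 279533.27702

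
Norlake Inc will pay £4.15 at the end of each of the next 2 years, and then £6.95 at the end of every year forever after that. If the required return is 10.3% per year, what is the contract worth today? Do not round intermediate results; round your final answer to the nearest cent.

£62.64

PV of 2-year annuity: £4.15 × [1 − (1+0.103)^−2] / 0.103 = 7.17359
Perpetuity value at year 2: £6.95 / 0.103 = 67.47573
PV of perpetuity: 67.47573 / (1+0.103)^2 = 55.46213
Total PV = 7.17359 + 55.46213 = 62.63572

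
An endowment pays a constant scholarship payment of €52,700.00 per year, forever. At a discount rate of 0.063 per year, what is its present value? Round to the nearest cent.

€836507.94

Level perpetuity: PV = C / r = €52,700.00 / 0.063 = €836,507.94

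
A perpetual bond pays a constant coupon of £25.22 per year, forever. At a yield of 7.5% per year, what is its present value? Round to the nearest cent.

£336.27

Level perpetuity: PV = C / r = £25.22 / 0.075 = £336.27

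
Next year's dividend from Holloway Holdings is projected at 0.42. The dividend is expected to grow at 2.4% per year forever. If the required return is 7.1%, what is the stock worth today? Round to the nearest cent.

8.94

Growing perpetuity: P = D₁ / (r − g) = 0.4200 / (0.071 − 0.024) = 8.94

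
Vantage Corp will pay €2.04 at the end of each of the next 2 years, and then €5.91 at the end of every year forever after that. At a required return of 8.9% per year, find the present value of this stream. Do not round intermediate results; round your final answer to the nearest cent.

€59.59

PV of 2-year annuity: €2.04 × [1 − (1+0.089)^−2] / 0.089 = 3.59346
Perpetuity value at year 2: €5.91 / 0.089 = 66.40449
PV of perpetuity: 66.40449 / (1+0.089)^2 = 55.99403
Total PV = 3.59346 + 55.99403 = 59.58749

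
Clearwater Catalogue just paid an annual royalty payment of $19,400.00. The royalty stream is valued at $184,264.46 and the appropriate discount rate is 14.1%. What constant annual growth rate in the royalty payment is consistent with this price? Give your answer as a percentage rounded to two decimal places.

P = D₀(1+g)/(r−g) ⇒ P(r−g) = D₀(1+g) ⇒ g(P+D₀) = P·r − D₀
g = (P·r − D₀)/(P + D₀) = ($184,264.46×0.141 − $19,400.00) / ($184,264.46 + $19,400.00) = 0.032314

3.23%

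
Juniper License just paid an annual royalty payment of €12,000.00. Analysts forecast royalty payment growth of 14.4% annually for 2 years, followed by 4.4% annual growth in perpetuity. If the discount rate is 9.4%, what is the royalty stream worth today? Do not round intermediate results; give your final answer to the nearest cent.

D_1 = 13728.00000
D_2 = 15704.83200
Terminal value at year 2: TV = D_2×(1+g_2)/(r−g_2) = 16395.84461/0.05 = 327916.89216
P_0 = D_1/(1+r)^1 + D_2/(1+r)^2 + TV/(1+r)^2
    = 12548.44607 + 13121.95823 + 273986.48784 = 299656.89214

€299656.89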